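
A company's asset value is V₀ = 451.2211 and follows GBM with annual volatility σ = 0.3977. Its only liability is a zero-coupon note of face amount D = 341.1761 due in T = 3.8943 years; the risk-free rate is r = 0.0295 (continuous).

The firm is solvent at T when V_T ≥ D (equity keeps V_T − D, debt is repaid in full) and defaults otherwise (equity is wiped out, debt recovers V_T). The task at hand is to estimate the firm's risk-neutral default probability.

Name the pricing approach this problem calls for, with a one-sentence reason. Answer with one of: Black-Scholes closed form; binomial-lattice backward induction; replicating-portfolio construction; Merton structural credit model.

framework: Merton structural credit model

Key observation: the question is about default risk generated by asset-value dynamics against a debt face of 341.1761 — the structural framework prices exactly that.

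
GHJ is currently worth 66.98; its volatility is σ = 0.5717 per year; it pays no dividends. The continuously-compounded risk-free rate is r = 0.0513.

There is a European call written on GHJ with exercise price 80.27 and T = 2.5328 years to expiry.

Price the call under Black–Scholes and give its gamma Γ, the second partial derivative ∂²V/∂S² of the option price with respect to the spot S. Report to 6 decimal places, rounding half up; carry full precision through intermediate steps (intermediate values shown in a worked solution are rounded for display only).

σ√T = 0.5717·√2.5328 = 0.909848
d₁ = (ln(S/K) + (r+σ²/2)T) / (σ√T) = (ln(66.98/80.27) + (0.0513+0.5717²/2)·2.5328) / 0.909848 = (-0.181002 + 0.543844) / 0.909848 = 0.398794
d₂ = d₁ − σ√T = 0.398794 − 0.909848 = -0.511053
e^{−rT} = 0.878155
N(d₁) = 0.654978,  N(d₂) = 0.304657
Call price V = S·N(d₁) − K·e^{−rT}·N(d₂) = 43.870401 − 21.475102 = 22.395299
φ(d₁) = (1/√(2π))·e^{−d₁²/2} = 0.368448
Γ = φ(d₁) / (S·σ·√T) = 0.006046

price = 22.395299
Γ = 0.006046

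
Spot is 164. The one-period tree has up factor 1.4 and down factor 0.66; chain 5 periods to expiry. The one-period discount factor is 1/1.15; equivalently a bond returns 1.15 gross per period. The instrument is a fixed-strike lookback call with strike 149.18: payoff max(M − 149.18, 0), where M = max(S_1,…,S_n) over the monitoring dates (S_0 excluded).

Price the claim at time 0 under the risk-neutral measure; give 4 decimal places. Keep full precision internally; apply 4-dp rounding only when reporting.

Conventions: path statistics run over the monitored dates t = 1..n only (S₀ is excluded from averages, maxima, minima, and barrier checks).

Set p* = 0.6622 (from d < R < u); the path-dependent value is the discounted p*-expectation over all price paths.
Enumerate all 2^5 = 32 price paths (U = up ×1.4, D = down ×0.66); each path with k up-moves has probability p*^k·(1−p*)^(5−k).
DDDDD: M=108.2400, payoff=0.0000, prob=0.004401
UDDDD: M=229.6000, payoff=80.4200, prob=0.008626
DUDDD: M=151.5360, payoff=2.3560, prob=0.008626
UUDDD: M=321.4400, payoff=172.2600, prob=0.016906
DDUDD: M=108.2400, payoff=0.0000, prob=0.008626
UDUDD: M=229.6000, payoff=80.4200, prob=0.016906
DUUDD: M=212.1504, payoff=62.9704, prob=0.016906
UUUDD: M=450.0160, payoff=300.8360, prob=0.033137
DDDUD: M=108.2400, payoff=0.0000, prob=0.008626
UDDUD: M=229.6000, payoff=80.4200, prob=0.016906
DUDUD: M=151.5360, payoff=2.3560, prob=0.016906
UUDUD: M=321.4400, payoff=172.2600, prob=0.033137
DDUUD: M=140.0193, payoff=0.0000, prob=0.016906
UDUUD: M=297.0106, payoff=147.8306, prob=0.033137
DUUUD: M=297.0106, payoff=147.8306, prob=0.033137
UUUUD: M=630.0224, payoff=480.8424, prob=0.064948
DDDDU: M=108.2400, payoff=0.0000, prob=0.008626
UDDDU: M=229.6000, payoff=80.4200, prob=0.016906
DUDDU: M=151.5360, payoff=2.3560, prob=0.016906
UUDDU: M=321.4400, payoff=172.2600, prob=0.033137
DDUDU: M=108.2400, payoff=0.0000, prob=0.016906
UDUDU: M=229.6000, payoff=80.4200, prob=0.033137
DUUDU: M=212.1504, payoff=62.9704, prob=0.033137
UUUDU: M=450.0160, payoff=300.8360, prob=0.064948
DDDUU: M=108.2400, payoff=0.0000, prob=0.016906
UDDUU: M=229.6000, payoff=80.4200, prob=0.033137
DUDUU: M=196.0270, payoff=46.8470, prob=0.033137
UUDUU: M=415.8148, payoff=266.6348, prob=0.064948
DDUUU: M=196.0270, payoff=46.8470, prob=0.033137
UDUUU: M=415.8148, payoff=266.6348, prob=0.064948
DUUUU: M=415.8148, payoff=266.6348, prob=0.064948
UUUUU: M=882.0314, payoff=732.8514, prob=0.127298
Price = Σ prob·payoff / R^5 = 246.563923 / 2.011357 = 122.5858

price = 122.5858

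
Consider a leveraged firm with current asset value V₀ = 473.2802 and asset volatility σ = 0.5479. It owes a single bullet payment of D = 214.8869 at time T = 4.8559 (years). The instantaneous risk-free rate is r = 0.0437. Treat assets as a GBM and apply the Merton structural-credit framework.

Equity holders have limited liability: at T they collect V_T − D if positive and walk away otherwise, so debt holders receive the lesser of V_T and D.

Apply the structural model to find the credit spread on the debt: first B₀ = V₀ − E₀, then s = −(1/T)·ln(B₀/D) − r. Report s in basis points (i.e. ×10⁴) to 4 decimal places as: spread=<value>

spread=469.7925

With assets at 473.2802 and a single debt payment of 214.8869 at 4.8559 years:
d₁ = [ln(V₀/D) + (r + σ²/2)T] / (σ√T)
   = [ln(473.2802/214.8869) + (0.0437 + 0.5·0.5479²)·4.8559] / (0.5479·√4.8559)
   = [0.789576 + 0.941060] / 1.207358 = 1.433407
d₂ = d₁ − σ√T = 1.433407 − 1.207358 = 0.226049
N(d₁) = 0.924129,  N(d₂) = 0.589418,  e^(−rT) = 0.808801
E₀ = V₀·N(d₁) − D·e^(−rT)·N(d₂)
   = 473.2802·0.924129 − 214.8869·0.808801·0.589418 = 334.930784
B₀ = V₀ − E₀ = 473.2802 − 334.930784 = 138.349416
spread = −(1/T)·ln(B₀/D) − r = −(1/4.8559)·ln(138.349416/214.8869) − 0.0437 = 0.04697925
in basis points: 0.04697925 × 10⁴ = 469.7925 bp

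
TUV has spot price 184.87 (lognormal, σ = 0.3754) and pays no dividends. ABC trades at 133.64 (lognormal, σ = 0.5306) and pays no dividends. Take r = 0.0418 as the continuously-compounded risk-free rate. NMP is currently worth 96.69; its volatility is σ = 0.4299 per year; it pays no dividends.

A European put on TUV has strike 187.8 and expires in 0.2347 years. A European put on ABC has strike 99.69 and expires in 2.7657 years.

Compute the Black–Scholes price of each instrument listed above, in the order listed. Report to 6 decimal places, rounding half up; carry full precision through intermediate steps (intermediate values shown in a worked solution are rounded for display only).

[TUV put K=187.8]
σ√T = 0.3754·√0.2347 = 0.181866
d₁ = (ln(S/K) + (r+σ²/2)T) / (σ√T) = (ln(184.87/187.8) + (0.0418+0.3754²/2)·0.2347) / 0.181866 = (-0.015725 + 0.026348) / 0.181866 = 0.058413
d₂ = d₁ − σ√T = 0.058413 − 0.181866 = -0.123453
e^{−rT} = 0.990238
N(−d₁) = 0.476710,  N(−d₂) = 0.549126
price = K·e^{−rT}·N(−d₂) − S·N(−d₁) = 102.119033 − 88.129340 = 13.989693
[ABC put K=99.69]
σ√T = 0.5306·√2.7657 = 0.882409
d₁ = (ln(S/K) + (r+σ²/2)T) / (σ√T) = (ln(133.64/99.69) + (0.0418+0.5306²/2)·2.7657) / 0.882409 = (0.293084 + 0.504929) / 0.882409 = 0.904358
d₂ = d₁ − σ√T = 0.904358 − 0.882409 = 0.021949
e^{−rT} = 0.890826
N(−d₁) = 0.182903,  N(−d₂) = 0.491244
price = K·e^{−rT}·N(−d₂) − S·N(−d₁) = 43.625658 − 24.443142 = 19.182516

price(TUV put K=187.8) = 13.989693
price(ABC put K=99.69) = 19.182516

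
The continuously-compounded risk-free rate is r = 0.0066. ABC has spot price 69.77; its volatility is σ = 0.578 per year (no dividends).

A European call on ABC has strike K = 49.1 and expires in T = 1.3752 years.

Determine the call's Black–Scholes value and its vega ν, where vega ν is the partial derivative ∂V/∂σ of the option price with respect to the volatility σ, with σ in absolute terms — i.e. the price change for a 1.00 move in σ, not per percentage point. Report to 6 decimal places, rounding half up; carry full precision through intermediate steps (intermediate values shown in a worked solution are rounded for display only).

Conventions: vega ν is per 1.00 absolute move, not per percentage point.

price = 28.327805
ν = 22.343857

σ√T = 0.578·√1.3752 = 0.677814
d₁ = (ln(S/K) + (r+σ²/2)T) / (σ√T) = (ln(69.77/49.1) + (0.0066+0.578²/2)·1.3752) / 0.677814 = (0.351345 + 0.238792) / 0.677814 = 0.870648
d₂ = d₁ − σ√T = 0.870648 − 0.677814 = 0.192833
e^{−rT} = 0.990965
N(d₁) = 0.808027,  N(d₂) = 0.576455
Call price V = S·N(d₁) − K·e^{−rT}·N(d₂) = 56.376026 − 28.048221 = 28.327805
φ(d₁) = (1/√(2π))·e^{−d₁²/2} = 0.273090
ν = S·φ(d₁)·√T = 22.343857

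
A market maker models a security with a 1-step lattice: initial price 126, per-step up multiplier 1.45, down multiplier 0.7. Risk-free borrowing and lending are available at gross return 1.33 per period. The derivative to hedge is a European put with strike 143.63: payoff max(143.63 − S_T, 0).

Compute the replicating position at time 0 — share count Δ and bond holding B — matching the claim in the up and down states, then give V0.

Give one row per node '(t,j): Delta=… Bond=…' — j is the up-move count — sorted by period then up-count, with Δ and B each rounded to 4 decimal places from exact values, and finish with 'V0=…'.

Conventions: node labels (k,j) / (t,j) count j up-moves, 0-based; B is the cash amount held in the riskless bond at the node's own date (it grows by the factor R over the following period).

No-arbitrage ⇒ martingale measure with p* = (R−d)/(u−d) = 0.8400.
Terminal payoffs: V(1,0)=55.4300, V(1,1)=0.0000
(0,0): S=126.0000. Δ = (V_up−V_dn)/(S_up−S_dn) = (0.0000−55.4300)/(182.7000−88.2000) = -0.5866. V = [p*·0.0000 + (1−p*)·55.4300]/1.33 = 6.6683. B = V − Δ·S = 80.5749.
Verification: the root portfolio costs Δ(0,0)·S0 + B(0,0) = 6.6683, matching V0.

(0,0): Delta=-0.5866 Bond=80.5749
V0=6.6683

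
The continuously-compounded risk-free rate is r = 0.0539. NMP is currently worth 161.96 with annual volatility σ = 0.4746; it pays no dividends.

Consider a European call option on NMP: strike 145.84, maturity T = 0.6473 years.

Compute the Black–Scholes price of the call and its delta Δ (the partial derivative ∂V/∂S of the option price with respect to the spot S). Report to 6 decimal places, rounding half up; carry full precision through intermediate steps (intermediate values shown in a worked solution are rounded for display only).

price = 34.980468
Δ = 0.711187

σ√T = 0.4746·√0.6473 = 0.381839
d₁ = (ln(S/K) + (r+σ²/2)T) / (σ√T) = (ln(161.96/145.84) + (0.0539+0.4746²/2)·0.6473) / 0.381839 = (0.104839 + 0.107790) / 0.381839 = 0.556856
d₂ = d₁ − σ√T = 0.556856 − 0.381839 = 0.175016
e^{−rT} = 0.965712
N(d₁) = 0.711187,  N(d₂) = 0.569467
Call price V = S·N(d₁) − K·e^{−rT}·N(d₂) = 115.183842 − 80.203373 = 34.980468
Δ = N(d₁) = 0.711187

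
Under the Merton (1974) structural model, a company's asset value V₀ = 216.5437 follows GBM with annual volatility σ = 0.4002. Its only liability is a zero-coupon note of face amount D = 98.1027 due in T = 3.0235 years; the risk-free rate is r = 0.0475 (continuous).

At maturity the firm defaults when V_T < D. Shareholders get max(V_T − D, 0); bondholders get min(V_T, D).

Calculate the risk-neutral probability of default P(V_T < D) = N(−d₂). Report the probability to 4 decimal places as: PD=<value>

PD=0.1596

Equity is a call on the firm's assets struck at D = 98.1027:
d₁ = [ln(V₀/D) + (r + σ²/2)T] / (σ√T)
   = [ln(216.5437/98.1027) + (0.0475 + 0.5·0.4002²)·3.0235] / (0.4002·√3.0235)
   = [0.791777 + 0.385738] / 0.695876 = 1.692134
d₂ = d₁ − σ√T = 1.692134 − 0.695876 = 0.996257
risk-neutral PD = N(−d₂) = N(-0.996257) = 0.159563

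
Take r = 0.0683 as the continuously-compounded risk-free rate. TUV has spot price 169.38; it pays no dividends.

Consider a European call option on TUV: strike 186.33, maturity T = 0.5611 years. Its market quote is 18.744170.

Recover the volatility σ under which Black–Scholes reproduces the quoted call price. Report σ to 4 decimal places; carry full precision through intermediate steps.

sigma = 0.4510

At σ = 0.4510 the Black–Scholes value reproduces the quote:
σ√T = 0.451·√0.5611 = 0.337829
d₁ = (ln(S/K) + (r+σ²/2)T) / (σ√T) = (ln(169.38/186.33) + (0.0683+0.451²/2)·0.5611) / 0.337829 = (-0.095375 + 0.095387) / 0.337829 = 0.000038
d₂ = d₁ − σ√T = 0.000038 − 0.337829 = -0.337791
e^{−rT} = 0.962402
N(d₁) = 0.500015,  N(d₂) = 0.367760
V = S·N(d₁) − K·e^{−rT}·N(d₂) = 84.692540 − 65.948369 = 18.744170 (matching the quote); vega is positive throughout, so no other σ reproduces this price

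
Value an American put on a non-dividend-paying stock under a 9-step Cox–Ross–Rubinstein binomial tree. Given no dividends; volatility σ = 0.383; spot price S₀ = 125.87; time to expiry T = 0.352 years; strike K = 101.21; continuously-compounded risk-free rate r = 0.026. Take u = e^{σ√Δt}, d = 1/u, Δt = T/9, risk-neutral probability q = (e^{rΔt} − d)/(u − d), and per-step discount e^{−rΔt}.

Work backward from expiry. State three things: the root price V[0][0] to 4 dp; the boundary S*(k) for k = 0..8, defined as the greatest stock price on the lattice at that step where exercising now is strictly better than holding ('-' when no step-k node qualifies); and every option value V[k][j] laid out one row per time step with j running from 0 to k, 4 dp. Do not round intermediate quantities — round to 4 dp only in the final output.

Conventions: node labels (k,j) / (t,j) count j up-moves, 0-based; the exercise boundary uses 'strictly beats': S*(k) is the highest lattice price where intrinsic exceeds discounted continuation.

params: Δt=0.03911 u=1.07869 d=0.92705 q=0.48778 e^(-rΔt)=0.99898
t_9 payoffs: 37.5502 27.1378 15.0222 0.9249 0.0000 0.0000 0.0000 0.0000 0.0000 0.0000
t_8: node(8,0) S=68.6689 payoff=32.5411 vs cont=32.4382 → 32.5411 [stop]  node(8,1) S=79.9007 payoff=21.3093 vs cont=21.2064 → 21.3093 [stop]  node(8,2) S=92.9697 payoff=8.2403 vs cont=8.1375 → 8.2403 [stop]  node(8,3) S=108.1762 payoff=0.0000 vs cont=0.4733 → 0.4733 [wait]  node(8,4) S=125.8700 payoff=0.0000 vs cont=0.0000 → 0.0000 [wait]  node(8,5) S=146.4579 payoff=0.0000 vs cont=0.0000 → 0.0000 [wait]  node(8,6) S=170.4132 payoff=0.0000 vs cont=0.0000 → 0.0000 [wait]  node(8,7) S=198.2868 payoff=0.0000 vs cont=0.0000 → 0.0000 [wait]  node(8,8) S=230.7195 payoff=0.0000 vs cont=0.0000 → 0.0000 [wait]  ⇒ S*(8)=92.9697
t_7: node(7,0) S=74.0722 payoff=27.1378 vs cont=27.0349 → 27.1378 [stop]  node(7,1) S=86.1878 payoff=15.0222 vs cont=14.9193 → 15.0222 [stop]  node(7,2) S=100.2851 payoff=0.9249 vs cont=4.4472 → 4.4472 [wait]  node(7,3) S=116.6882 payoff=0.0000 vs cont=0.2422 → 0.2422 [wait]  node(7,4) S=135.7743 payoff=0.0000 vs cont=0.0000 → 0.0000 [wait]  node(7,5) S=157.9821 payoff=0.0000 vs cont=0.0000 → 0.0000 [wait]  node(7,6) S=183.8224 payoff=0.0000 vs cont=0.0000 → 0.0000 [wait]  node(7,7) S=213.8893 payoff=0.0000 vs cont=0.0000 → 0.0000 [wait]  ⇒ S*(7)=86.1878
t_6: node(6,0) S=79.9007 payoff=21.3093 vs cont=21.2064 → 21.3093 [stop]  node(6,1) S=92.9697 payoff=8.2403 vs cont=9.8538 → 9.8538 [wait]  node(6,2) S=108.1762 payoff=0.0000 vs cont=2.3936 → 2.3936 [wait]  node(6,3) S=125.8700 payoff=0.0000 vs cont=0.1239 → 0.1239 [wait]  node(6,4) S=146.4579 payoff=0.0000 vs cont=0.0000 → 0.0000 [wait]  node(6,5) S=170.4132 payoff=0.0000 vs cont=0.0000 → 0.0000 [wait]  node(6,6) S=198.2868 payoff=0.0000 vs cont=0.0000 → 0.0000 [wait]  ⇒ S*(6)=79.9007
t_5: node(5,0) S=86.1878 payoff=15.0222 vs cont=15.7055 → 15.7055 [wait]  node(5,1) S=100.2851 payoff=0.9249 vs cont=6.2085 → 6.2085 [wait]  node(5,2) S=116.6882 payoff=0.0000 vs cont=1.2852 → 1.2852 [wait]  node(5,3) S=135.7743 payoff=0.0000 vs cont=0.0634 → 0.0634 [wait]  node(5,4) S=157.9821 payoff=0.0000 vs cont=0.0000 → 0.0000 [wait]  node(5,5) S=183.8224 payoff=0.0000 vs cont=0.0000 → 0.0000 [wait]  ⇒ S*(5)=-
t_4: node(4,0) S=92.9697 payoff=8.2403 vs cont=11.0618 → 11.0618 [wait]  node(4,1) S=108.1762 payoff=0.0000 vs cont=3.8031 → 3.8031 [wait]  node(4,2) S=125.8700 payoff=0.0000 vs cont=0.6885 → 0.6885 [wait]  node(4,3) S=146.4579 payoff=0.0000 vs cont=0.0324 → 0.0324 [wait]  node(4,4) S=170.4132 payoff=0.0000 vs cont=0.0000 → 0.0000 [wait]  ⇒ S*(4)=-
t_3: node(3,0) S=100.2851 payoff=0.9249 vs cont=7.5135 → 7.5135 [wait]  node(3,1) S=116.6882 payoff=0.0000 vs cont=2.2816 → 2.2816 [wait]  node(3,2) S=135.7743 payoff=0.0000 vs cont=0.3681 → 0.3681 [wait]  node(3,3) S=157.9821 payoff=0.0000 vs cont=0.0166 → 0.0166 [wait]  ⇒ S*(3)=-
t_2: node(2,0) S=108.1762 payoff=0.0000 vs cont=4.9564 → 4.9564 [wait]  node(2,1) S=125.8700 payoff=0.0000 vs cont=1.3469 → 1.3469 [wait]  node(2,2) S=146.4579 payoff=0.0000 vs cont=0.1965 → 0.1965 [wait]  ⇒ S*(2)=-
t_1: node(1,0) S=116.6882 payoff=0.0000 vs cont=3.1925 → 3.1925 [wait]  node(1,1) S=135.7743 payoff=0.0000 vs cont=0.7849 → 0.7849 [wait]  ⇒ S*(1)=-
t_0: node(0,0) S=125.8700 payoff=0.0000 vs cont=2.0161 → 2.0161 [wait]  ⇒ S*(0)=-

price = 2.0161
boundary = - - - - - - 79.9007 86.1878 92.9697
tree:
2.0161
3.1925 0.7849
4.9564 1.3469 0.1965
7.5135 2.2816 0.3681 0.0166
11.0618 3.8031 0.6885 0.0324 0.0000
15.7055 6.2085 1.2852 0.0634 0.0000 0.0000
21.3093 9.8538 2.3936 0.1239 0.0000 0.0000 0.0000
27.1378 15.0222 4.4472 0.2422 0.0000 0.0000 0.0000 0.0000
32.5411 21.3093 8.2403 0.4733 0.0000 0.0000 0.0000 0.0000 0.0000
37.5502 27.1378 15.0222 0.9249 0.0000 0.0000 0.0000 0.0000 0.0000 0.0000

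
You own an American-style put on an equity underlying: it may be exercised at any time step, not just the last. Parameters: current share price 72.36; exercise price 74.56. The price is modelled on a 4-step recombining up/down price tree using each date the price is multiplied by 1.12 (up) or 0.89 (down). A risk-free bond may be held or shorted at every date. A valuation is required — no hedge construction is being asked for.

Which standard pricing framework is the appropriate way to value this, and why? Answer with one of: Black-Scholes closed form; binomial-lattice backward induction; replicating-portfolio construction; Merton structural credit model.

framework: binomial-lattice backward induction

Key observation: the exercise right at every one of the 4 steps is what matters: each node needs max(74.56 − S, continuation), which only the stepwise tree valuation starting from spot 72.36 delivers.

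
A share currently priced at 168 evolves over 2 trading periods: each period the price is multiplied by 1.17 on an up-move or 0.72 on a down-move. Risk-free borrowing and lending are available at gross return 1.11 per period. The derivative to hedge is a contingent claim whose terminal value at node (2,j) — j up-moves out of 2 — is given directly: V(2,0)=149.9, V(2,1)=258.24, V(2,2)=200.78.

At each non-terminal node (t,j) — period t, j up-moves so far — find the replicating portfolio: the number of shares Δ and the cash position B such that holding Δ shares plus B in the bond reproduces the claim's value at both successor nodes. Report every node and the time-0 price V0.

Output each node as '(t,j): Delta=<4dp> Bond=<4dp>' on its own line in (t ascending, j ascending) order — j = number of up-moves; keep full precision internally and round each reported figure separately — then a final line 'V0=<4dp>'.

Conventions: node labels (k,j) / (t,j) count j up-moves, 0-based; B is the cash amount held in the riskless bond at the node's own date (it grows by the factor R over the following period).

(0,0): Delta=-0.4213 Bond=243.7789
(1,0): Delta=1.9904 Bond=-21.1207
(1,1): Delta=-0.6496 Bond=315.4739
V0=173.0015

Risk-neutral probability p* = (R−d)/(u−d) = (1.11−0.72)/(1.17−0.72) = 0.8667.
Terminal payoffs: V(2,0)=149.9000, V(2,1)=258.2400, V(2,2)=200.7800
(1,0): S=120.9600. Δ = (V_up−V_dn)/(S_up−S_dn) = (258.2400−149.9000)/(141.5232−87.0912) = 1.9904. V = [p*·258.2400 + (1−p*)·149.9000]/1.11 = 219.6348. B = V − Δ·S = -21.1207.
(1,1): S=196.5600. Δ = (V_up−V_dn)/(S_up−S_dn) = (200.7800−258.2400)/(229.9752−141.5232) = -0.6496. V = [p*·200.7800 + (1−p*)·258.2400]/1.11 = 187.7850. B = V − Δ·S = 315.4739.
(0,0): S=168.0000. Δ = (V_up−V_dn)/(S_up−S_dn) = (187.7850−219.6348)/(196.5600−120.9600) = -0.4213. V = [p*·187.7850 + (1−p*)·219.6348]/1.11 = 173.0015. B = V − Δ·S = 243.7789.
Check: Δ(0,0)·S0 + B(0,0) = 173.0015 = V0.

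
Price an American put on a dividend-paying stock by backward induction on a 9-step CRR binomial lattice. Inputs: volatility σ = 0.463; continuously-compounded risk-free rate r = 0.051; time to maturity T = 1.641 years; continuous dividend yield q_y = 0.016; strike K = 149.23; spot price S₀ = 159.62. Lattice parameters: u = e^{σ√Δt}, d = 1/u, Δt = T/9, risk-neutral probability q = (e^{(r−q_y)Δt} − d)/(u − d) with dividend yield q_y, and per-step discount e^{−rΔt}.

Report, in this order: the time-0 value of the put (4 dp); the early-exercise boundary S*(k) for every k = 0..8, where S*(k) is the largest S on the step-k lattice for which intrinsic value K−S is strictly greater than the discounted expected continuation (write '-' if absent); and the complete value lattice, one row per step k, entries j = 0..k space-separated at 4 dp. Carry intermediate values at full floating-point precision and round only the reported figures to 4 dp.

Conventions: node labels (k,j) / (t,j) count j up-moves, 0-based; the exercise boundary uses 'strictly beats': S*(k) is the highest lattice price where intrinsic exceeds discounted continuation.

price = 27.4917
boundary = - - - - 72.3838 59.3991 72.3838 88.2070 107.4891
tree:
27.4917
37.0962 17.0721
48.7423 24.5369 8.8879
62.1845 34.3648 13.8029 3.4521
76.8462 46.6831 20.9832 5.8781 0.7504
89.8309 61.1722 31.0687 9.8839 1.4205 0.0000
100.4863 76.8462 44.4944 16.3564 2.6892 0.0000 0.0000
109.2303 89.8309 61.0230 26.5066 5.0908 0.0000 0.0000 0.0000
116.4057 100.4863 76.8462 41.7409 9.6371 0.0000 0.0000 0.0000 0.0000
122.2939 109.2303 89.8309 61.0230 18.2437 0.0000 0.0000 0.0000 0.0000 0.0000

params: Δt=0.18233 u=1.21860 d=0.82061 q=0.46682 e^(-rΔt)=0.99074
t_9 payoffs: 122.2939 109.2303 89.8309 61.0230 18.2437 0.0000 0.0000 0.0000 0.0000 0.0000
t_8: node(8,0) S=32.8243 payoff=116.4057 vs cont=115.1201 → 116.4057 [stop]  node(8,1) S=48.7437 payoff=100.4863 vs cont=99.2470 → 100.4863 [stop]  node(8,2) S=72.3838 payoff=76.8462 vs cont=75.6758 → 76.8462 [stop]  node(8,3) S=107.4891 payoff=41.7409 vs cont=40.6728 → 41.7409 [stop]  node(8,4) S=159.6200 payoff=0.0000 vs cont=9.6371 → 9.6371 [wait]  node(8,5) S=237.0338 payoff=0.0000 vs cont=0.0000 → 0.0000 [wait]  node(8,6) S=351.9923 payoff=0.0000 vs cont=0.0000 → 0.0000 [wait]  node(8,7) S=522.7044 payoff=0.0000 vs cont=0.0000 → 0.0000 [wait]  node(8,8) S=776.2098 payoff=0.0000 vs cont=0.0000 → 0.0000 [wait]  ⇒ S*(8)=107.4891
t_7: node(7,0) S=39.9997 payoff=109.2303 vs cont=107.9655 → 109.2303 [stop]  node(7,1) S=59.3991 payoff=89.8309 vs cont=88.6227 → 89.8309 [stop]  node(7,2) S=88.2070 payoff=61.0230 vs cont=59.8987 → 61.0230 [stop]  node(7,3) S=130.9863 payoff=18.2437 vs cont=26.5066 → 26.5066 [wait]  node(7,4) S=194.5131 payoff=0.0000 vs cont=5.0908 → 5.0908 [wait]  node(7,5) S=288.8496 payoff=0.0000 vs cont=0.0000 → 0.0000 [wait]  node(7,6) S=428.9382 payoff=0.0000 vs cont=0.0000 → 0.0000 [wait]  node(7,7) S=636.9680 payoff=0.0000 vs cont=0.0000 → 0.0000 [wait]  ⇒ S*(7)=88.2070
t_6: node(6,0) S=48.7437 payoff=100.4863 vs cont=99.2470 → 100.4863 [stop]  node(6,1) S=72.3838 payoff=76.8462 vs cont=75.6758 → 76.8462 [stop]  node(6,2) S=107.4891 payoff=41.7409 vs cont=44.4944 → 44.4944 [wait]  node(6,3) S=159.6200 payoff=0.0000 vs cont=16.3564 → 16.3564 [wait]  node(6,4) S=237.0338 payoff=0.0000 vs cont=2.6892 → 2.6892 [wait]  node(6,5) S=351.9923 payoff=0.0000 vs cont=0.0000 → 0.0000 [wait]  node(6,6) S=522.7044 payoff=0.0000 vs cont=0.0000 → 0.0000 [wait]  ⇒ S*(6)=72.3838
t_5: node(5,0) S=59.3991 payoff=89.8309 vs cont=88.6227 → 89.8309 [stop]  node(5,1) S=88.2070 payoff=61.0230 vs cont=61.1722 → 61.1722 [wait]  node(5,2) S=130.9863 payoff=18.2437 vs cont=31.0687 → 31.0687 [wait]  node(5,3) S=194.5131 payoff=0.0000 vs cont=9.8839 → 9.8839 [wait]  node(5,4) S=288.8496 payoff=0.0000 vs cont=1.4205 → 1.4205 [wait]  node(5,5) S=428.9382 payoff=0.0000 vs cont=0.0000 → 0.0000 [wait]  ⇒ S*(5)=59.3991
t_4: node(4,0) S=72.3838 payoff=76.8462 vs cont=75.7448 → 76.8462 [stop]  node(4,1) S=107.4891 payoff=41.7409 vs cont=46.6831 → 46.6831 [wait]  node(4,2) S=159.6200 payoff=0.0000 vs cont=20.9832 → 20.9832 [wait]  node(4,3) S=237.0338 payoff=0.0000 vs cont=5.8781 → 5.8781 [wait]  node(4,4) S=351.9923 payoff=0.0000 vs cont=0.7504 → 0.7504 [wait]  ⇒ S*(4)=72.3838
t_3: node(3,0) S=88.2070 payoff=61.0230 vs cont=62.1845 → 62.1845 [wait]  node(3,1) S=130.9863 payoff=18.2437 vs cont=34.3648 → 34.3648 [wait]  node(3,2) S=194.5131 payoff=0.0000 vs cont=13.8029 → 13.8029 [wait]  node(3,3) S=288.8496 payoff=0.0000 vs cont=3.4521 → 3.4521 [wait]  ⇒ S*(3)=-
t_2: node(2,0) S=107.4891 payoff=41.7409 vs cont=48.7423 → 48.7423 [wait]  node(2,1) S=159.6200 payoff=0.0000 vs cont=24.5369 → 24.5369 [wait]  node(2,2) S=237.0338 payoff=0.0000 vs cont=8.8879 → 8.8879 [wait]  ⇒ S*(2)=-
t_1: node(1,0) S=130.9863 payoff=18.2437 vs cont=37.0962 → 37.0962 [wait]  node(1,1) S=194.5131 payoff=0.0000 vs cont=17.0721 → 17.0721 [wait]  ⇒ S*(1)=-
t_0: node(0,0) S=159.6200 payoff=0.0000 vs cont=27.4917 → 27.4917 [wait]  ⇒ S*(0)=-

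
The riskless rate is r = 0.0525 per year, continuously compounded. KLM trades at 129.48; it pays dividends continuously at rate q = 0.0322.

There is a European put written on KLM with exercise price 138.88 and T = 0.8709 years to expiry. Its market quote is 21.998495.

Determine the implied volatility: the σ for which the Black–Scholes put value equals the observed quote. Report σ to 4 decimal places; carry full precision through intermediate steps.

sigma = 0.3847

At σ = 0.3847 the Black–Scholes value reproduces the quote:
σ√T = 0.3847·√0.8709 = 0.359010
d₁ = (ln(S/K) + (r−q+σ²/2)T) / (σ√T) = (ln(129.48/138.88) + (0.0525−0.0322+0.3847²/2)·0.8709) / 0.359010 = (-0.070084 + 0.082123) / 0.359010 = 0.033535
d₂ = d₁ − σ√T = 0.033535 − 0.359010 = -0.325475
e^{−rT} = 0.955307
e^{−qT} = 0.972347
N(−d₁) = 0.486624,  N(−d₂) = 0.627589
V = K·e^{−rT}·N(−d₂) − S·e^{−qT}·N(−d₁) = 83.264167 − 61.265672 = 21.998495 (equal to the quote); since ∂V/∂σ > 0 for all σ, the implied volatility is unique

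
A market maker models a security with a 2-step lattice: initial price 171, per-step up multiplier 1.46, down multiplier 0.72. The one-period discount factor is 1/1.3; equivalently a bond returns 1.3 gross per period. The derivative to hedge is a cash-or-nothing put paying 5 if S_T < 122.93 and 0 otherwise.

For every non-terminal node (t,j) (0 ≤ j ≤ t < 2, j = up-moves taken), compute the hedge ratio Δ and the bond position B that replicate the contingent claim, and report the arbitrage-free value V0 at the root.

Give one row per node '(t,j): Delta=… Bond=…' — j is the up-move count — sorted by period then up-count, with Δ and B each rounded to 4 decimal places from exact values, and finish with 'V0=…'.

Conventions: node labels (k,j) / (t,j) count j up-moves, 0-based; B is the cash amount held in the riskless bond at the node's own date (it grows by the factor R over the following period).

(0,0): Delta=-0.0066 Bond=1.2621
(1,0): Delta=-0.0549 Bond=7.5884
(1,1): Delta=0.0000 Bond=0.0000
V0=0.1383

Arbitrage-free pricing uses the up-move probability p* = (R−d)/(u−d) = 0.7838, discounting each step at R = 1.3.
Terminal payoffs: V(2,0)=5.0000, V(2,1)=0.0000, V(2,2)=0.0000
  t=1,j=0: stock 123.1200 → up 179.7552 (V=0.0000), down 88.6464 (V=5.0000). Price 0.8316; hedge Δ=-0.0549, bond B=7.5884.
  t=1,j=1: stock 249.6600 → up 364.5036 (V=0.0000), down 179.7552 (V=0.0000). Price 0.0000; hedge Δ=0.0000, bond B=0.0000.
  t=0,j=0: stock 171.0000 → up 249.6600 (V=0.0000), down 123.1200 (V=0.8316). Price 0.1383; hedge Δ=-0.0066, bond B=1.2621.
Sanity check at the root: Δ(0,0)·S0 + B(0,0) reproduces V0 = 0.1383.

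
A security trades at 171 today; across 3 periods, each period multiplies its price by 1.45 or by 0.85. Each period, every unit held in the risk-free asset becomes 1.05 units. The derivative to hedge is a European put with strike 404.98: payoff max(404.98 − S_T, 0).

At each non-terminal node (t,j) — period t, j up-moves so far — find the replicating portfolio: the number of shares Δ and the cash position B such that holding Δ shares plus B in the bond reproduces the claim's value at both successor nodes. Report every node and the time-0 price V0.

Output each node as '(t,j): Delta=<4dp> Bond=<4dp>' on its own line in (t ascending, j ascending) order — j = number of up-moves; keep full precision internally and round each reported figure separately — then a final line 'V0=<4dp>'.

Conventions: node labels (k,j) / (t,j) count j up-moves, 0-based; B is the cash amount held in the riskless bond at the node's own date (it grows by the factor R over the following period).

Since d<R<u, set p* = (R−d)/(u−d) = 0.3333; price each node as the discounted p*-expectation of its children.
Terminal payoffs: V(3,0)=299.9646, V(3,1)=225.8361, V(3,2)=99.3816, V(3,3)=0.0000
  t=2,j=0: stock 123.5475 → up 179.1439 (V=225.8361), down 105.0154 (V=299.9646). Price 262.1477; hedge Δ=-1.0000, bond B=385.6952.
  t=2,j=1: stock 210.7575 → up 305.5984 (V=99.3816), down 179.1439 (V=225.8361). Price 174.9377; hedge Δ=-1.0000, bond B=385.6952.
  t=2,j=2: stock 359.5275 → up 521.3149 (V=0.0000), down 305.5984 (V=99.3816). Price 63.0994; hedge Δ=-0.4607, bond B=228.7355.
  t=1,j=0: stock 145.3500 → up 210.7575 (V=174.9377), down 123.5475 (V=262.1477). Price 221.9788; hedge Δ=-1.0000, bond B=367.3288.
  t=1,j=1: stock 247.9500 → up 359.5275 (V=63.0994), down 210.7575 (V=174.9377). Price 131.1031; hedge Δ=-0.7518, bond B=317.5003.
  t=0,j=0: stock 171.0000 → up 247.9500 (V=131.1031), down 145.3500 (V=221.9788). Price 182.5590; hedge Δ=-0.8857, bond B=334.0184.
Sanity check at the root: Δ(0,0)·S0 + B(0,0) reproduces V0 = 182.5590.

(0,0): Delta=-0.8857 Bond=334.0184
(1,0): Delta=-1.0000 Bond=367.3288
(1,1): Delta=-0.7518 Bond=317.5003
(2,0): Delta=-1.0000 Bond=385.6952
(2,1): Delta=-1.0000 Bond=385.6952
(2,2): Delta=-0.4607 Bond=228.7355
V0=182.5590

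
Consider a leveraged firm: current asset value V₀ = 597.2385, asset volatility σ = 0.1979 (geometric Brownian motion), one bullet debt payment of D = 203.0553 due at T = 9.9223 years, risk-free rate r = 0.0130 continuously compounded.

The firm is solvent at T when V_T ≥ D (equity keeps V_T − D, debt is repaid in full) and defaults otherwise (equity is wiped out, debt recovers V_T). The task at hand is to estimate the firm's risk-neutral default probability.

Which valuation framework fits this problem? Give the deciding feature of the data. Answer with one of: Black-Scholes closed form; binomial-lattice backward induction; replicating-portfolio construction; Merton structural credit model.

Key observation: the question is about default risk generated by asset-value dynamics against a debt face of 203.0553 — the structural framework prices exactly that.

framework: Merton structural credit model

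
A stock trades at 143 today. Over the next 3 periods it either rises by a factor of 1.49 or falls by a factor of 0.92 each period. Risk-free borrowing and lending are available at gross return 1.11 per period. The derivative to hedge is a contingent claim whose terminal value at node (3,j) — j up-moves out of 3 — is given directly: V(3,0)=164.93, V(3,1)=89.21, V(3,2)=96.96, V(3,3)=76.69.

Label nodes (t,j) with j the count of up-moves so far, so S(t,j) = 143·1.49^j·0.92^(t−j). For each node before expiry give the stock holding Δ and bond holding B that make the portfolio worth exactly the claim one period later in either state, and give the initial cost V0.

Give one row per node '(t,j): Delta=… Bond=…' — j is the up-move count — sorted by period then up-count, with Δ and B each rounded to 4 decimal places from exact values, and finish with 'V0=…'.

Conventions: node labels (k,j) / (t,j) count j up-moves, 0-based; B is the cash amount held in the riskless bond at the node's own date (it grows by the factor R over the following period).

(0,0): Delta=-0.3232 Bond=128.7758
(1,0): Delta=-0.5754 Bond=176.1196
(1,1): Delta=-0.0118 Bond=76.5844
(2,0): Delta=-1.0975 Bond=258.6890
(2,1): Delta=0.0694 Bond=69.1002
(2,2): Delta=-0.1120 Bond=116.8257
V0=82.5545

Since d<R<u, set p* = (R−d)/(u−d) = 0.3333; price each node as the discounted p*-expectation of its children.
At maturity the claim pays: V(3,0)=164.9300, V(3,1)=89.2100, V(3,2)=96.9600, V(3,3)=76.6900
(2,0): S=121.0352. Δ = (V_up−V_dn)/(S_up−S_dn) = (89.2100−164.9300)/(180.3424−111.3524) = -1.0975. V = [p*·89.2100 + (1−p*)·164.9300]/1.11 = 125.8468. B = V − Δ·S = 258.6890.
(2,1): S=196.0244. Δ = (V_up−V_dn)/(S_up−S_dn) = (96.9600−89.2100)/(292.0764−180.3424) = 0.0694. V = [p*·96.9600 + (1−p*)·89.2100]/1.11 = 82.6967. B = V − Δ·S = 69.1002.
(2,2): S=317.4743. Δ = (V_up−V_dn)/(S_up−S_dn) = (76.6900−96.9600)/(473.0367−292.0764) = -0.1120. V = [p*·76.6900 + (1−p*)·96.9600]/1.11 = 81.2643. B = V − Δ·S = 116.8257.
(1,0): S=131.5600. Δ = (V_up−V_dn)/(S_up−S_dn) = (82.6967−125.8468)/(196.0244−121.0352) = -0.5754. V = [p*·82.6967 + (1−p*)·125.8468]/1.11 = 100.4175. B = V − Δ·S = 176.1196.
(1,1): S=213.0700. Δ = (V_up−V_dn)/(S_up−S_dn) = (81.2643−82.6967)/(317.4743−196.0244) = -0.0118. V = [p*·81.2643 + (1−p*)·82.6967]/1.11 = 74.0714. B = V − Δ·S = 76.5844.
(0,0): S=143.0000. Δ = (V_up−V_dn)/(S_up−S_dn) = (74.0714−100.4175)/(213.0700−131.5600) = -0.3232. V = [p*·74.0714 + (1−p*)·100.4175]/1.11 = 82.5545. B = V − Δ·S = 128.7758.
Check: Δ(0,0)·S0 + B(0,0) = 82.5545 = V0.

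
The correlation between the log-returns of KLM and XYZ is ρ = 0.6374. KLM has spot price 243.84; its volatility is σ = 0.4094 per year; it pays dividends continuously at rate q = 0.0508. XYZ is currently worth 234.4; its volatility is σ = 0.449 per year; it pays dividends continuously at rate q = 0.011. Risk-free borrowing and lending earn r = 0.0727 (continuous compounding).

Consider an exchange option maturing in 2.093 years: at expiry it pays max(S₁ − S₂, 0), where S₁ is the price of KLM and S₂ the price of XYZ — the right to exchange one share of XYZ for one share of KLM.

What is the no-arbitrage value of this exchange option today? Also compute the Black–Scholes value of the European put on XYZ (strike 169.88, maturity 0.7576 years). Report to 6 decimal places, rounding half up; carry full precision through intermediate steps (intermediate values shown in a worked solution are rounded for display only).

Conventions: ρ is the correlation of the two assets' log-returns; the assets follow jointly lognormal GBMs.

exchange price = 42.205170
price(XYZ put K=169.88) = 6.920583

σ_eff = √(σ₁² + σ₂² − 2ρσ₁σ₂) = √(0.4094² + 0.449² − 2·0.6374·0.4094·0.449) = 0.367253
d₁ = (ln(S₁/S₂) + (q₂ − q₁ + σ_eff²/2)T) / (σ_eff√T) = (ln(243.84/234.4) + (0.011 − 0.0508 + 0.067437)·2.093) / 0.531313 = 0.183185
d₂ = d₁ − σ_eff√T = 0.183185 − 0.531313 = -0.348128
N(d₁) = 0.572673,  N(d₂) = 0.363872
V = S₁·e^{−q₁T}·N(d₁) − S₂·e^{−q₂T}·N(d₂) = 125.555548 − 83.350378 = 42.205170
[vanilla: XYZ put K=169.88]
σ√T = 0.449·√0.7576 = 0.390811
d₁ = (ln(S/K) + (r−q+σ²/2)T) / (σ√T) = (ln(234.4/169.88) + (0.0727−0.011+0.449²/2)·0.7576) / 0.390811 = (0.321937 + 0.123110) / 0.390811 = 1.138780
d₂ = d₁ − σ√T = 1.138780 − 0.390811 = 0.747969
e^{−rT} = 0.946412
e^{−qT} = 0.991701
N(−d₁) = 0.127398,  N(−d₂) = 0.227239
price = K·e^{−rT}·N(−d₂) − S·e^{−qT}·N(−d₁) = 36.534744 − 29.614161 = 6.920583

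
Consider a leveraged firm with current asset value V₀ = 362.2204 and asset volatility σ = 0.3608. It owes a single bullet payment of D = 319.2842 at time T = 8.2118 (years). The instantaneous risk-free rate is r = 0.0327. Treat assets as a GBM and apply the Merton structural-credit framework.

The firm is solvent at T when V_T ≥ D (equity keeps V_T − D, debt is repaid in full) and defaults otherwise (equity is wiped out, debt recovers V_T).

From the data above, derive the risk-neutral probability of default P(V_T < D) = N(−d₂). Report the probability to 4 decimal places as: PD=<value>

PD=0.5538

Work the structural quantities from V₀ = 362.2204 against face 319.2842:
d₁ = [ln(V₀/D) + (r + σ²/2)T] / (σ√T)
   = [ln(362.2204/319.2842) + (0.0327 + 0.5·0.3608²)·8.2118] / (0.3608·√8.2118)
   = [0.126171 + 0.803018] / 1.033917 = 0.898708
d₂ = d₁ − σ√T = 0.898708 − 1.033917 = -0.135209
risk-neutral PD = N(−d₂) = N(0.135209) = 0.553777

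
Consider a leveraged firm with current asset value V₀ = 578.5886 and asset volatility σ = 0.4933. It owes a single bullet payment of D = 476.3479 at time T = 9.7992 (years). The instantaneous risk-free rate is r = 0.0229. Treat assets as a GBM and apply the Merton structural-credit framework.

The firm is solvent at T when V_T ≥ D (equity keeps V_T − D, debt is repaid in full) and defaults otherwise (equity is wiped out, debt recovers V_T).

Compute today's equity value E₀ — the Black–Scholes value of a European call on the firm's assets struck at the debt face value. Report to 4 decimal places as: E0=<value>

E0=375.4161

With assets at 578.5886 and a single debt payment of 476.3479 at 9.7992 years:
d₁ = [ln(V₀/D) + (r + σ²/2)T] / (σ√T)
   = [ln(578.5886/476.3479) + (0.0229 + 0.5·0.4933²)·9.7992] / (0.4933·√9.7992)
   = [0.194443 + 1.416694] / 1.544210 = 1.043341
d₂ = d₁ − σ√T = 1.043341 − 1.544210 = -0.500869
N(d₁) = 0.851605,  N(d₂) = 0.308232,  e^(−rT) = 0.798994
E₀ = V₀·N(d₁) − D·e^(−rT)·N(d₂)
   = 578.5886·0.851605 − 476.3479·0.798994·0.308232 = 375.416148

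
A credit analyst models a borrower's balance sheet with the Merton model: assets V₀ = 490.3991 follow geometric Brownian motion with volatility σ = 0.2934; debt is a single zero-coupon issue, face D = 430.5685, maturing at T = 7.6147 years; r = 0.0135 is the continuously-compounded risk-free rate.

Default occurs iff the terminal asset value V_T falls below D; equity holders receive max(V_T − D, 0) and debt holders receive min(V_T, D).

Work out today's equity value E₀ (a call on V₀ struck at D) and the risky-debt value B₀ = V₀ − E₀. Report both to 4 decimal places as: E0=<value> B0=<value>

E0=194.4487 B0=295.9504

Equity is a call on the firm's assets struck at D = 430.5685:
d₁ = [ln(V₀/D) + (r + σ²/2)T] / (σ√T)
   = [ln(490.3991/430.5685) + (0.0135 + 0.5·0.2934²)·7.6147] / (0.2934·√7.6147)
   = [0.130113 + 0.430549] / 0.809630 = 0.692492
d₂ = d₁ − σ√T = 0.692492 − 0.809630 = -0.117138
N(d₁) = 0.755686,  N(d₂) = 0.453375,  e^(−rT) = 0.902309
E₀ = V₀·N(d₁) − D·e^(−rT)·N(d₂)
   = 490.3991·0.755686 − 430.5685·0.902309·0.453375 = 194.448679
B₀ = V₀ − E₀ = 490.3991 − 194.448679 = 295.950421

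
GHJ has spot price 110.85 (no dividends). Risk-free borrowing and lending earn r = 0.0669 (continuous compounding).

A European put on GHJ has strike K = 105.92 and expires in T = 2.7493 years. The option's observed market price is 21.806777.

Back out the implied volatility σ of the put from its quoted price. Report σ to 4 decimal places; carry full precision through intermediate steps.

At σ = 0.5007 the Black–Scholes value reproduces the quote:
σ√T = 0.5007·√2.7493 = 0.830211
d₁ = (ln(S/K) + (r+σ²/2)T) / (σ√T) = (ln(110.85/105.92) + (0.0669+0.5007²/2)·2.7493) / 0.830211 = (0.045494 + 0.528554) / 0.830211 = 0.691447
d₂ = d₁ − σ√T = 0.691447 − 0.830211 = -0.138764
e^{−rT} = 0.831996
N(−d₁) = 0.244642,  N(−d₂) = 0.555182
V = K·e^{−rT}·N(−d₂) − S·N(−d₁) = 48.925368 − 27.118590 = 21.806777 (the quoted price), and the Black–Scholes price is strictly increasing in σ, so σ is unique

sigma = 0.5007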